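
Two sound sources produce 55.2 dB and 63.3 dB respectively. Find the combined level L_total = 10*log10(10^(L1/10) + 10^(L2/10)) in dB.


10^(55.2/10) = 331131
10^(63.3/10) = 2.13796e+06
Sum = 331131 + 2.13796e+06 = 2.46909e+06
L_total = 10*log10(2.46909e+06) = 63.925 dB


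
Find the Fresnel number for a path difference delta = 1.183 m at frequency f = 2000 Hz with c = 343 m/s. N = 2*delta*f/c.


N = 2*delta*f/c = 2*delta/lambda, where lambda = c/f
lambda = 343 / 2000 = 0.1715 m
N = 2 * 1.183 / 0.1715 = 13.796


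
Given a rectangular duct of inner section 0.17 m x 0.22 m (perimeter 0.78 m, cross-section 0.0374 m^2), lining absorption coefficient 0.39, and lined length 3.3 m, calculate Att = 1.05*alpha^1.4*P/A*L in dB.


alpha^1.4 = 0.39^1.4 = 0.267603
Attenuation rate = 1.05 * alpha^1.4 * P / A
= 1.05 * 0.267603 * 0.78 / 0.0374 = 5.86008 dB/m
Total Att = 5.86008 * 3.3 = 19.338 dB


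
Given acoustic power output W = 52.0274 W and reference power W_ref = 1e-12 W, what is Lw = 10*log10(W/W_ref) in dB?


W / W_ref = 52.0274 / 1e-12 = 5.20274e+13
Lw = 10 * log10(5.20274e+13) = 137.16 dB


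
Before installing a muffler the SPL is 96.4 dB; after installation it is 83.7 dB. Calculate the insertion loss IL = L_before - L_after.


Insertion loss = SPL without muffler - SPL with muffler
IL = 96.4 - 83.7 = 12.7 dB


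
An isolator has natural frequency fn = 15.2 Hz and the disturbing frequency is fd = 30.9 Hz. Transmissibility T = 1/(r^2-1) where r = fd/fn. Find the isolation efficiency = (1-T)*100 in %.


r = 30.9 / 15.2 = 2.03289
r^2 - 1 = 2.03289^2 - 1 = 3.13264
T = 1/3.13264 = 0.31922
Efficiency = (1 - 0.31922)*100 = 68.078 %


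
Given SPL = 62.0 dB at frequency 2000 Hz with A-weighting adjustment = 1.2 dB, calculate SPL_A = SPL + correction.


A-weighting table: 2000 Hz -> 1.2 dB correction
SPL_A = SPL + correction = 62.0 + (1.2) = 63.2 dBA


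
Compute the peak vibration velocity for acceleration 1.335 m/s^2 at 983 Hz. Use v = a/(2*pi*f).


omega = 2*pi*f = 2*pi*983 = 6176.37 rad/s
v = a / omega = 1.335 / 6176.37 = 0.00021615 m/s


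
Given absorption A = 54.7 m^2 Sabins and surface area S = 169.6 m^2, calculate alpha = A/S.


Absorption coefficient = absorbed power / incident power
alpha = A / S = 54.7 / 169.6 = 0.32252


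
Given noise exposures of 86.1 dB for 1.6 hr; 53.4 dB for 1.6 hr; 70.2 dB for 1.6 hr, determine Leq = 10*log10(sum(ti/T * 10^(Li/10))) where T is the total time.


T_total = 1.6 + 1.6 + 1.6 = 4.8 hr
(1.6/4.8) * 10^(86.1/10) = 1.35793e+08
(1.6/4.8) * 10^(53.4/10) = 72925.4
(1.6/4.8) * 10^(70.2/10) = 3.49043e+06
Sum = 1.35793e+08 + 72925.4 + 3.49043e+06 = 1.39356e+08
Leq = 10*log10(1.39356e+08) = 81.441 dB


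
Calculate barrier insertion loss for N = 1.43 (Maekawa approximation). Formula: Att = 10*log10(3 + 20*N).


3 + 20*N = 3 + 20*1.43 = 31.6
Att = 10*log10(31.6) = 14.997 dB


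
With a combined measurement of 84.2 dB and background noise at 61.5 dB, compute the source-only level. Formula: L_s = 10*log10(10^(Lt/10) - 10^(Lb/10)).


10^(84.2/10) = 2.63027e+08
10^(61.5/10) = 1.41254e+06
Difference = 2.63027e+08 - 1.41254e+06 = 2.61614e+08
L_source = 10*log10(2.61614e+08) = 84.177 dB


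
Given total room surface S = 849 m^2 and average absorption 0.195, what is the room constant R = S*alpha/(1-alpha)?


R = 849 * 0.195 / (1 - 0.195) = 205.66 m^2


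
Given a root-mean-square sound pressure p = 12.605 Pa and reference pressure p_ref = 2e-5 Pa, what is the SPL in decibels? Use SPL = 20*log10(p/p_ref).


p / p_ref = 12.605 / 2e-5 = 630250
SPL = 20 * log10(630250) = 115.99 dB


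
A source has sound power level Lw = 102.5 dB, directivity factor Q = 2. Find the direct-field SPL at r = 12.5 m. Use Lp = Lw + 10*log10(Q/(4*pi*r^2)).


4*pi*r^2 = 4*pi*12.5^2 = 1963.5 m^2
Q / (4*pi*r^2) = 2 / 1963.5 = 0.00101859
Lp = 102.5 + 10*log10(0.00101859) = 72.58 dB


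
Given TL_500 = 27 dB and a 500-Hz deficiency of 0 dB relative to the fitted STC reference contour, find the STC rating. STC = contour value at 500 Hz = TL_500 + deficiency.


By ASTM E413, STC = value of the fitted reference contour at 500 Hz.
Contour value at 500 Hz = TL_500 + deficiency = 27 + 0 = 27
STC = 27


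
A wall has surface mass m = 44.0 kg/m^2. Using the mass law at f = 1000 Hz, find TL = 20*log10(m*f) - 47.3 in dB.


m * f = 44.0 * 1000 = 44000
20*log10(44000) = 92.8691 dB
TL = 92.8691 - 47.3 = 45.569 dB


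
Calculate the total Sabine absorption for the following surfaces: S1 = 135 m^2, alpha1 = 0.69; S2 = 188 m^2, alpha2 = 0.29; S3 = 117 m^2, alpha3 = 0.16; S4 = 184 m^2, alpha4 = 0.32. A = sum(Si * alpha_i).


135 * 0.69 = 93.15
188 * 0.29 = 54.52
117 * 0.16 = 18.72
184 * 0.32 = 58.88
A_total = 93.15 + 54.52 + 18.72 + 58.88 = 225.27 m^2


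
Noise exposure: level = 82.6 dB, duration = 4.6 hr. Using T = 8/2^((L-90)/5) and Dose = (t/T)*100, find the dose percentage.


T_allowed = 8 / 2^((82.6 - 90)/5) = 22.3159 hr
Dose = 4.6 / 22.3159 * 100 = 20.613 %


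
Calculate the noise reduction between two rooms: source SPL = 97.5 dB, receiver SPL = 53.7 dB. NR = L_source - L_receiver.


NR = L_source - L_receiver (difference between source and receiving room levels)
NR = 97.5 - 53.7 = 43.8 dB


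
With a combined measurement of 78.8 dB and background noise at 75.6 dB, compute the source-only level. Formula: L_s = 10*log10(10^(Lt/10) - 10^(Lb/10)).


10^(78.8/10) = 7.58578e+07
10^(75.6/10) = 3.63078e+07
Difference = 7.58578e+07 - 3.63078e+07 = 3.955e+07
L_source = 10*log10(3.955e+07) = 75.971 dB


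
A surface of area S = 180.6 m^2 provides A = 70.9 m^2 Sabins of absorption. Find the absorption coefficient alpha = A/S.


Absorption coefficient = absorbed power / incident power
alpha = A / S = 70.9 / 180.6 = 0.39258


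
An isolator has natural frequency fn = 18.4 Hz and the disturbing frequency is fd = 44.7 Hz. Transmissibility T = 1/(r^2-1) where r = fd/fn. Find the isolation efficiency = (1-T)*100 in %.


r = 44.7 / 18.4 = 2.42935
r^2 - 1 = 2.42935^2 - 1 = 4.90174
T = 1/4.90174 = 0.204009
Efficiency = (1 - 0.204009)*100 = 79.599 %


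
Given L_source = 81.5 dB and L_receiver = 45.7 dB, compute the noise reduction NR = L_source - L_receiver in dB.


NR = L_source - L_receiver (difference between source and receiving room levels)
NR = 81.5 - 45.7 = 35.8 dB


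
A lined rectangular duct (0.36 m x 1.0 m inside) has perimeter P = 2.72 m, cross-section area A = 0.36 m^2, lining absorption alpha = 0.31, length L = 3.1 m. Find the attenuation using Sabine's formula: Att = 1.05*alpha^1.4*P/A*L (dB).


alpha^1.4 = 0.31^1.4 = 0.194047
Attenuation rate = 1.05 * alpha^1.4 * P / A
= 1.05 * 0.194047 * 2.72 / 0.36 = 1.53944 dB/m
Total Att = 1.53944 * 3.1 = 4.7723 dB


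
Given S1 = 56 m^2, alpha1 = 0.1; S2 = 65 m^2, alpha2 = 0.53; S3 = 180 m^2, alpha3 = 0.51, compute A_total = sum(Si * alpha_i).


56 * 0.1 = 5.6
65 * 0.53 = 34.45
180 * 0.51 = 91.8
A_total = 5.6 + 34.45 + 91.8 = 131.85 m^2


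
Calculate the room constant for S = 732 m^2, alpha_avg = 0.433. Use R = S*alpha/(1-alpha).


R = 732 * 0.433 / (1 - 0.433) = 559.01 m^2


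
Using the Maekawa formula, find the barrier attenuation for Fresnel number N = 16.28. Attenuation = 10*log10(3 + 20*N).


3 + 20*N = 3 + 20*16.28 = 328.6
Att = 10*log10(328.6) = 25.167 dB


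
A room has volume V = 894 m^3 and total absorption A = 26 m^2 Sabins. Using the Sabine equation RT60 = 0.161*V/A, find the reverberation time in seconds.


RT60 = 0.161 * 894 / 26 = 5.5359 s


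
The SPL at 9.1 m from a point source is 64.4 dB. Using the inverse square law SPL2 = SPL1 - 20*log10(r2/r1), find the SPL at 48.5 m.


r2/r1 = 48.5/9.1 = 5.32967
Correction = 20*log10(5.32967) = 14.534 dB
SPL2 = 64.4 - 14.534 = 49.866 dB


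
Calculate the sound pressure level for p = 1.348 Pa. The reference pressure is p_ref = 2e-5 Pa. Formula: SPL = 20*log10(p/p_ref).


p / p_ref = 1.348 / 2e-5 = 67400
SPL = 20 * log10(67400) = 96.573 dB


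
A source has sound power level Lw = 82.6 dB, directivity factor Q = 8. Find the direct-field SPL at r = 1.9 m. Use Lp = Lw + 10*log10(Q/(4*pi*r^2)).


4*pi*r^2 = 4*pi*1.9^2 = 45.3646 m^2
Q / (4*pi*r^2) = 8 / 45.3646 = 0.176349
Lp = 82.6 + 10*log10(0.176349) = 75.064 dB


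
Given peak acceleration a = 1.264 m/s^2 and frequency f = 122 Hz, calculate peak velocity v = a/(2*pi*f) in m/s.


omega = 2*pi*f = 2*pi*122 = 766.549 rad/s
v = a / omega = 1.264 / 766.549 = 0.0016489 m/s


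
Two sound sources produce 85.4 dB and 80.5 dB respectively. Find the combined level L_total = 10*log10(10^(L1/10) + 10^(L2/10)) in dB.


10^(85.4/10) = 3.46737e+08
10^(80.5/10) = 1.12202e+08
Sum = 3.46737e+08 + 1.12202e+08 = 4.58939e+08
L_total = 10*log10(4.58939e+08) = 86.618 dB


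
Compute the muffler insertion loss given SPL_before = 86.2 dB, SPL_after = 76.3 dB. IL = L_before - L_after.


Insertion loss = SPL without muffler - SPL with muffler
IL = 86.2 - 76.3 = 9.9 dB


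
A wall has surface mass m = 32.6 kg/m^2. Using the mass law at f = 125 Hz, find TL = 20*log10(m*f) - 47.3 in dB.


m * f = 32.6 * 125 = 4075
20*log10(4075) = 72.2026 dB
TL = 72.2026 - 47.3 = 24.903 dB


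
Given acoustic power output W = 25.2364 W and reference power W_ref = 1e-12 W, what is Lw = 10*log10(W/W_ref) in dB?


W / W_ref = 25.2364 / 1e-12 = 2.52364e+13
Lw = 10 * log10(2.52364e+13) = 134.02 dB


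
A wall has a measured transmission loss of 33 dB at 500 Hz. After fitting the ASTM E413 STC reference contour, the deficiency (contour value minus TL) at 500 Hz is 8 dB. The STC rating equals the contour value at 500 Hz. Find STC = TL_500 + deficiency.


By ASTM E413, STC = value of the fitted reference contour at 500 Hz.
Contour value at 500 Hz = TL_500 + deficiency = 33 + 8 = 41
STC = 41


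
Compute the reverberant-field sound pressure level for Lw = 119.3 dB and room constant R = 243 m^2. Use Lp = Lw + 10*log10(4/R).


4/R = 4/243 = 0.0164609
Lp = 119.3 + 10*log10(0.0164609) = 101.46 dB


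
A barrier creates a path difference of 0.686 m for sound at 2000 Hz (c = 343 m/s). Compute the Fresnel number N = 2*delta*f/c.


N = 2*delta*f/c = 2*delta/lambda, where lambda = c/f
lambda = 343 / 2000 = 0.1715 m
N = 2 * 0.686 / 0.1715 = 8


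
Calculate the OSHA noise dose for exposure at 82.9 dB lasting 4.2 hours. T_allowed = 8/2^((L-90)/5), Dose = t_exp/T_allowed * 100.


T_allowed = 8 / 2^((82.9 - 90)/5) = 21.4068 hr
Dose = 4.2 / 21.4068 * 100 = 19.62 %


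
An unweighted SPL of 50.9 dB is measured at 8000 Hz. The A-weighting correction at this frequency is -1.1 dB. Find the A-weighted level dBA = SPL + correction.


A-weighting table: 8000 Hz -> -1.1 dB correction
SPL_A = SPL + correction = 50.9 + (-1.1) = 49.8 dBA


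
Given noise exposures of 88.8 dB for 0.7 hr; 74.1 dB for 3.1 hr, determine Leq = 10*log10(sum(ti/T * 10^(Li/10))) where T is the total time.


T_total = 0.7 + 3.1 = 3.8 hr
(0.7/3.8) * 10^(88.8/10) = 1.39738e+08
(3.1/3.8) * 10^(74.1/10) = 2.0969e+07
Sum = 1.39738e+08 + 2.0969e+07 = 1.60707e+08
Leq = 10*log10(1.60707e+08) = 82.06 dB


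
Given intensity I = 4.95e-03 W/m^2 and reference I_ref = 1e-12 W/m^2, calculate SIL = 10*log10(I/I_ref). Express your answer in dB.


I / I_ref = 4.95e-03 / 1e-12 = 4.95e+09
SIL = 10 * log10(4.95e+09) = 96.946 dB


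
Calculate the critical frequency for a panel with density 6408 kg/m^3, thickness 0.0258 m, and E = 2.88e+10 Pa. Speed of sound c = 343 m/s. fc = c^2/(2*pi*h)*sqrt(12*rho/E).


12*rho/E = 12*6408/2.88e+10 = 2.67e-06
sqrt(12*rho/E) = sqrt(2.67e-06) = 0.00163401
c^2/(2*pi*h) = 343^2/(2*pi*0.0258) = 725753
fc = 725753 * 0.00163401 = 1185.9 Hz


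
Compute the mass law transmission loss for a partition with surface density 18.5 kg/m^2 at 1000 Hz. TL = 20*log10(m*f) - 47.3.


m * f = 18.5 * 1000 = 18500
20*log10(18500) = 85.3434 dB
TL = 85.3434 - 47.3 = 38.043 dB


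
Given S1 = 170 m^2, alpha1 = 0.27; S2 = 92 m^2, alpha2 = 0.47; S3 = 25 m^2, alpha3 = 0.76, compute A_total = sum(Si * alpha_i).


170 * 0.27 = 45.9
92 * 0.47 = 43.24
25 * 0.76 = 19
A_total = 45.9 + 43.24 + 19 = 108.14 m^2


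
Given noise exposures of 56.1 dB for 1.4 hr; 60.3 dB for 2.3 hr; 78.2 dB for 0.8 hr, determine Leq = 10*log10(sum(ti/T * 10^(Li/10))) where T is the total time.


T_total = 1.4 + 2.3 + 0.8 = 4.5 hr
(1.4/4.5) * 10^(56.1/10) = 126741
(2.3/4.5) * 10^(60.3/10) = 547665
(0.8/4.5) * 10^(78.2/10) = 1.17457e+07
Sum = 126741 + 547665 + 1.17457e+07 = 1.24201e+07
Leq = 10*log10(1.24201e+07) = 70.941 dB


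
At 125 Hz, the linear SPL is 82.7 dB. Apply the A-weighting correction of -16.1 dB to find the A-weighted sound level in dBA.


A-weighting table: 125 Hz -> -16.1 dB correction
SPL_A = SPL + correction = 82.7 + (-16.1) = 66.6 dBA


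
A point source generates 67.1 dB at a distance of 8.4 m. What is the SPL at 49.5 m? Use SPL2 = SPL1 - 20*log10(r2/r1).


r2/r1 = 49.5/8.4 = 5.89286
Correction = 20*log10(5.89286) = 15.4065 dB
SPL2 = 67.1 - 15.4065 = 51.693 dB


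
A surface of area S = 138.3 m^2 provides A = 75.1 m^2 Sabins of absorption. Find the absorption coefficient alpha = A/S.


Absorption coefficient = absorbed power / incident power
alpha = A / S = 75.1 / 138.3 = 0.54302


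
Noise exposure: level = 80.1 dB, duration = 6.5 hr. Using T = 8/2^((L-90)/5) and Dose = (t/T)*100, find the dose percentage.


T_allowed = 8 / 2^((80.1 - 90)/5) = 31.5594 hr
Dose = 6.5 / 31.5594 * 100 = 20.596 %


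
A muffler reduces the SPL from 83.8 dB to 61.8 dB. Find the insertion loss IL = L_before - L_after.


Insertion loss = SPL without muffler - SPL with muffler
IL = 83.8 - 61.8 = 22 dB


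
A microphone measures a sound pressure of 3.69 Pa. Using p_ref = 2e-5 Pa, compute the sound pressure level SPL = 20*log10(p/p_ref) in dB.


p / p_ref = 3.69 / 2e-5 = 184500
SPL = 20 * log10(184500) = 105.32 dB


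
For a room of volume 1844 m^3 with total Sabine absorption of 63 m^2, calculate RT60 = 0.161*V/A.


RT60 = 0.161 * 1844 / 63 = 4.7124 s


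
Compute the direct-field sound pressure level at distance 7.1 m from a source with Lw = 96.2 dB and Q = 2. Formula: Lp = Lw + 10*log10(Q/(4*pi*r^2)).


4*pi*r^2 = 4*pi*7.1^2 = 633.471 m^2
Q / (4*pi*r^2) = 2 / 633.471 = 0.00315721
Lp = 96.2 + 10*log10(0.00315721) = 71.193 dB


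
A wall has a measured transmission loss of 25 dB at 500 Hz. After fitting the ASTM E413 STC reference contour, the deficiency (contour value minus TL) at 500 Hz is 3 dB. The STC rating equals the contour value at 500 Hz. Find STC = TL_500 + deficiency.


By ASTM E413, STC = value of the fitted reference contour at 500 Hz.
Contour value at 500 Hz = TL_500 + deficiency = 25 + 3 = 28
STC = 28


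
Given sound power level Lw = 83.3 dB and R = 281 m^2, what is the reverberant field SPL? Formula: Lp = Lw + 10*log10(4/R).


4/R = 4/281 = 0.0142349
Lp = 83.3 + 10*log10(0.0142349) = 64.834 dB


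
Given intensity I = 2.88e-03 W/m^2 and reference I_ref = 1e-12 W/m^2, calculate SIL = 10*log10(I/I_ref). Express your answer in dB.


I / I_ref = 2.88e-03 / 1e-12 = 2.88e+09
SIL = 10 * log10(2.88e+09) = 94.594 dB


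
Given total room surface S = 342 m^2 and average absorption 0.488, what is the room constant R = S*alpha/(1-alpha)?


R = 342 * 0.488 / (1 - 0.488) = 325.97 m^2


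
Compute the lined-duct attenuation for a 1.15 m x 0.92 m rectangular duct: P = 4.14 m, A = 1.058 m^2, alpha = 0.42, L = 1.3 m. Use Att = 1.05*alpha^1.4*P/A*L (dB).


alpha^1.4 = 0.42^1.4 = 0.296858
Attenuation rate = 1.05 * alpha^1.4 * P / A
= 1.05 * 0.296858 * 4.14 / 1.058 = 1.2197 dB/m
Total Att = 1.2197 * 1.3 = 1.5856 dB


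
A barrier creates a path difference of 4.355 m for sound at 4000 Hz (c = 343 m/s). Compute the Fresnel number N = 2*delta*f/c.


N = 2*delta*f/c = 2*delta/lambda, where lambda = c/f
lambda = 343 / 4000 = 0.08575 m
N = 2 * 4.355 / 0.08575 = 101.57


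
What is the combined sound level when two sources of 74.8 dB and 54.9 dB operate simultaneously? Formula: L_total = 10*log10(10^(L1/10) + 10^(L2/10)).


10^(74.8/10) = 3.01995e+07
10^(54.9/10) = 309030
Sum = 3.01995e+07 + 309030 = 3.05085e+07
L_total = 10*log10(3.05085e+07) = 74.844 dB


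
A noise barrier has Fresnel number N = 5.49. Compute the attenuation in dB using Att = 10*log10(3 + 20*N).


3 + 20*N = 3 + 20*5.49 = 112.8
Att = 10*log10(112.8) = 20.523 dB


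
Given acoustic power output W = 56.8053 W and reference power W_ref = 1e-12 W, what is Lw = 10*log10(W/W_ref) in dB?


W / W_ref = 56.8053 / 1e-12 = 5.68053e+13
Lw = 10 * log10(5.68053e+13) = 137.54 dB


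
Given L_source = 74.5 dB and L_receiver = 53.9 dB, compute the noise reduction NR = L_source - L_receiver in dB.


NR = L_source - L_receiver (difference between source and receiving room levels)
NR = 74.5 - 53.9 = 20.6 dB


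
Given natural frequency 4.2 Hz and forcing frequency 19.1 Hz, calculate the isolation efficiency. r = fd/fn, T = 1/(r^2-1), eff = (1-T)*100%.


r = 19.1 / 4.2 = 4.54762
r^2 - 1 = 4.54762^2 - 1 = 19.6808
T = 1/19.6808 = 0.0508109
Efficiency = (1 - 0.0508109)*100 = 94.919 %


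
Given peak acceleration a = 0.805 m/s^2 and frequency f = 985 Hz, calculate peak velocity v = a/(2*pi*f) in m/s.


omega = 2*pi*f = 2*pi*985 = 6188.94 rad/s
v = a / omega = 0.805 / 6188.94 = 0.00013007 m/s


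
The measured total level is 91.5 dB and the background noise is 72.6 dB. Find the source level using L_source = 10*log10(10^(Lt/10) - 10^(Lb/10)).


10^(91.5/10) = 1.41254e+09
10^(72.6/10) = 1.8197e+07
Difference = 1.41254e+09 - 1.8197e+07 = 1.39434e+09
L_source = 10*log10(1.39434e+09) = 91.444 dB


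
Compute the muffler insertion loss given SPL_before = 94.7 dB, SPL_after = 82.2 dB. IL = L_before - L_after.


Insertion loss = SPL without muffler - SPL with muffler
IL = 94.7 - 82.2 = 12.5 dB


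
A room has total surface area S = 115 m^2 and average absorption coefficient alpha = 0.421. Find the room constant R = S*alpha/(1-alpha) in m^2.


R = 115 * 0.421 / (1 - 0.421) = 83.618 m^2


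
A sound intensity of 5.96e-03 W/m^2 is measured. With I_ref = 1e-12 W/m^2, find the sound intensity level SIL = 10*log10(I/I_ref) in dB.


I / I_ref = 5.96e-03 / 1e-12 = 5.96e+09
SIL = 10 * log10(5.96e+09) = 97.752 dB


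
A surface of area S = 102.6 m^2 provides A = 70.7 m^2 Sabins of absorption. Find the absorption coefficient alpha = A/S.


Absorption coefficient = absorbed power / incident power
alpha = A / S = 70.7 / 102.6 = 0.68908


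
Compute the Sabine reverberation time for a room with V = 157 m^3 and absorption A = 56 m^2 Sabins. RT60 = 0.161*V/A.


RT60 = 0.161 * 157 / 56 = 0.45138 s


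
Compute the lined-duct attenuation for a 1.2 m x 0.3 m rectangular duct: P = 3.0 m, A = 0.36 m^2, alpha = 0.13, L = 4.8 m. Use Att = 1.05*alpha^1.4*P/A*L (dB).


alpha^1.4 = 0.13^1.4 = 0.0574805
Attenuation rate = 1.05 * alpha^1.4 * P / A
= 1.05 * 0.0574805 * 3.0 / 0.36 = 0.502954 dB/m
Total Att = 0.502954 * 4.8 = 2.4142 dB


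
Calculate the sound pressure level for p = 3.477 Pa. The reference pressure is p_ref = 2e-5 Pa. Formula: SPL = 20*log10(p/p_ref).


p / p_ref = 3.477 / 2e-5 = 173850
SPL = 20 * log10(173850) = 104.8 dB


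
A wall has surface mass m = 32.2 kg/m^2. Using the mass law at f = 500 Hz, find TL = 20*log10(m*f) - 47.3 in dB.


m * f = 32.2 * 500 = 16100
20*log10(16100) = 84.1365 dB
TL = 84.1365 - 47.3 = 36.837 dB


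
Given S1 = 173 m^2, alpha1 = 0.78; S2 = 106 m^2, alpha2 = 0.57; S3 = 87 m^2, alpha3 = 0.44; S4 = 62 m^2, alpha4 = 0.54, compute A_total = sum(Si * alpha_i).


173 * 0.78 = 134.94
106 * 0.57 = 60.42
87 * 0.44 = 38.28
62 * 0.54 = 33.48
A_total = 134.94 + 60.42 + 38.28 + 33.48 = 267.12 m^2


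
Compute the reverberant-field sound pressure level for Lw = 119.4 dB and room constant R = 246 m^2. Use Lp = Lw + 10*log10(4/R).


4/R = 4/246 = 0.0162602
Lp = 119.4 + 10*log10(0.0162602) = 101.51 dB


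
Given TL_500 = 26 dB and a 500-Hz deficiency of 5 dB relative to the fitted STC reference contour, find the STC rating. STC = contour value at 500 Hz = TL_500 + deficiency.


By ASTM E413, STC = value of the fitted reference contour at 500 Hz.
Contour value at 500 Hz = TL_500 + deficiency = 26 + 5 = 31
STC = 31


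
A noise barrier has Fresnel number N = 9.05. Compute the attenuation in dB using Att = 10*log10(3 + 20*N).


3 + 20*N = 3 + 20*9.05 = 184
Att = 10*log10(184) = 22.648 dB


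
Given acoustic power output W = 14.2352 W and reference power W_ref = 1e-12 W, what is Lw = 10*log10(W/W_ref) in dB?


W / W_ref = 14.2352 / 1e-12 = 1.42352e+13
Lw = 10 * log10(1.42352e+13) = 131.53 dB


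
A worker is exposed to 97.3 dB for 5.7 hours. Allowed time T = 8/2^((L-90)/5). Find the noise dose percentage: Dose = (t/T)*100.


T_allowed = 8 / 2^((97.3 - 90)/5) = 2.90795 hr
Dose = 5.7 / 2.90795 * 100 = 196.01 %


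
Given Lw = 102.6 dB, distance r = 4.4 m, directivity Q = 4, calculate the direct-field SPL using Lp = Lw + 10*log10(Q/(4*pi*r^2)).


4*pi*r^2 = 4*pi*4.4^2 = 243.285 m^2
Q / (4*pi*r^2) = 4 / 243.285 = 0.0164416
Lp = 102.6 + 10*log10(0.0164416) = 84.759 dB


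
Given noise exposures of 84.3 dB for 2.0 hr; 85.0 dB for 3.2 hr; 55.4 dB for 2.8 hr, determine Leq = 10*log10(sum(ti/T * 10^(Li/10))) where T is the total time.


T_total = 2.0 + 3.2 + 2.8 = 8.0 hr
(2.0/8.0) * 10^(84.3/10) = 6.72884e+07
(3.2/8.0) * 10^(85.0/10) = 1.26491e+08
(2.8/8.0) * 10^(55.4/10) = 121358
Sum = 6.72884e+07 + 1.26491e+08 + 121358 = 1.93901e+08
Leq = 10*log10(1.93901e+08) = 82.876 dB


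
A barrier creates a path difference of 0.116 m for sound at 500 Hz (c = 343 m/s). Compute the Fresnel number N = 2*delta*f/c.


N = 2*delta*f/c = 2*delta/lambda, where lambda = c/f
lambda = 343 / 500 = 0.686 m
N = 2 * 0.116 / 0.686 = 0.33819


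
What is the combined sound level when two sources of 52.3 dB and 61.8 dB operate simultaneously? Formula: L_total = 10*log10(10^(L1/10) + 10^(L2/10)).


10^(52.3/10) = 169824
10^(61.8/10) = 1.51356e+06
Sum = 169824 + 1.51356e+06 = 1.68338e+06
L_total = 10*log10(1.68338e+06) = 62.262 dB


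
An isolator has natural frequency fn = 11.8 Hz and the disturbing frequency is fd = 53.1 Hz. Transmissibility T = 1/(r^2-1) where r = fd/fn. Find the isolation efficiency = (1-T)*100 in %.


r = 53.1 / 11.8 = 4.5
r^2 - 1 = 4.5^2 - 1 = 19.25
T = 1/19.25 = 0.0519481
Efficiency = (1 - 0.0519481)*100 = 94.805 %


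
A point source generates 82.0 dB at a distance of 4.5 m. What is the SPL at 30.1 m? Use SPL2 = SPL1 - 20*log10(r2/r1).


r2/r1 = 30.1/4.5 = 6.68889
Correction = 20*log10(6.68889) = 16.5071 dB
SPL2 = 82.0 - 16.5071 = 65.493 dB


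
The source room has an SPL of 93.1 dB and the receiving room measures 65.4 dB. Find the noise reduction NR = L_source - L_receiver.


NR = L_source - L_receiver (difference between source and receiving room levels)
NR = 93.1 - 65.4 = 27.7 dB


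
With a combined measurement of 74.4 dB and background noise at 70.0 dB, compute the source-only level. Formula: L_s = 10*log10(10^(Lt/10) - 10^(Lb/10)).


10^(74.4/10) = 2.75423e+07
10^(70.0/10) = 1e+07
Difference = 2.75423e+07 - 1e+07 = 1.75423e+07
L_source = 10*log10(1.75423e+07) = 72.441 dB


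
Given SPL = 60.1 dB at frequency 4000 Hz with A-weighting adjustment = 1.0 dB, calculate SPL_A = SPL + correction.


A-weighting table: 4000 Hz -> 1.0 dB correction
SPL_A = SPL + correction = 60.1 + (1.0) = 61.1 dBA


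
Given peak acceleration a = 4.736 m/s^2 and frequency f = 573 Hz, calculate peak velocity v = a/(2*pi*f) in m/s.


omega = 2*pi*f = 2*pi*573 = 3600.27 rad/s
v = a / omega = 4.736 / 3600.27 = 0.0013155 m/s


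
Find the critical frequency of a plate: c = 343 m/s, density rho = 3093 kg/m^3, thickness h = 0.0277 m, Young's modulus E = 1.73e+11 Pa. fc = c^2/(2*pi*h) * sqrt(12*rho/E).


12*rho/E = 12*3093/1.73e+11 = 2.14543e-07
sqrt(12*rho/E) = sqrt(2.14543e-07) = 0.000463188
c^2/(2*pi*h) = 343^2/(2*pi*0.0277) = 675972
fc = 675972 * 0.000463188 = 313.1 Hz


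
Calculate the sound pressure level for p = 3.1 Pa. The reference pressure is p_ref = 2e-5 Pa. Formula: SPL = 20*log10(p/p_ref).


p / p_ref = 3.1 / 2e-5 = 155000
SPL = 20 * log10(155000) = 103.81 dB


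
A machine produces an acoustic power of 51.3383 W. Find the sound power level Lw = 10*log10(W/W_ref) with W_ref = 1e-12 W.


W / W_ref = 51.3383 / 1e-12 = 5.13383e+13
Lw = 10 * log10(5.13383e+13) = 137.1 dB


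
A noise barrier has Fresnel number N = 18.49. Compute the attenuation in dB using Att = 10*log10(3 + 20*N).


3 + 20*N = 3 + 20*18.49 = 372.8
Att = 10*log10(372.8) = 25.715 dB


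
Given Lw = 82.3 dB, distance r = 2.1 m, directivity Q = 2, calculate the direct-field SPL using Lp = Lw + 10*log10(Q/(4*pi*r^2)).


4*pi*r^2 = 4*pi*2.1^2 = 55.4177 m^2
Q / (4*pi*r^2) = 2 / 55.4177 = 0.0360896
Lp = 82.3 + 10*log10(0.0360896) = 67.874 dB


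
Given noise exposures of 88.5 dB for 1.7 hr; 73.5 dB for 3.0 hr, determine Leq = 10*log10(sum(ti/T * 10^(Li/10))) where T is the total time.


T_total = 1.7 + 3.0 = 4.7 hr
(1.7/4.7) * 10^(88.5/10) = 2.56065e+08
(3.0/4.7) * 10^(73.5/10) = 1.42897e+07
Sum = 2.56065e+08 + 1.42897e+07 = 2.70355e+08
Leq = 10*log10(2.70355e+08) = 84.319 dB


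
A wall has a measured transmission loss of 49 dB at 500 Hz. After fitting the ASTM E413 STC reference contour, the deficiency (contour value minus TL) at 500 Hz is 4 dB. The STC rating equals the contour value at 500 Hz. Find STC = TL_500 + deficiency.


By ASTM E413, STC = value of the fitted reference contour at 500 Hz.
Contour value at 500 Hz = TL_500 + deficiency = 49 + 4 = 53
STC = 53


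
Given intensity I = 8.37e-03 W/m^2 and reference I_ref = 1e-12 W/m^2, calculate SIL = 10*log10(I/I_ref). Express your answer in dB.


I / I_ref = 8.37e-03 / 1e-12 = 8.37e+09
SIL = 10 * log10(8.37e+09) = 99.227 dB


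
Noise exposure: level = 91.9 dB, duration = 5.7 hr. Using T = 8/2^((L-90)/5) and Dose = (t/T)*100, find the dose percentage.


T_allowed = 8 / 2^((91.9 - 90)/5) = 6.1475 hr
Dose = 5.7 / 6.1475 * 100 = 92.721 %


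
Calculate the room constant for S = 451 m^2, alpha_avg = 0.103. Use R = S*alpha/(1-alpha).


R = 451 * 0.103 / (1 - 0.103) = 51.787 m^2


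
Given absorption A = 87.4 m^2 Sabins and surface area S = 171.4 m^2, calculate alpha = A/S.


Absorption coefficient = absorbed power / incident power
alpha = A / S = 87.4 / 171.4 = 0.50992


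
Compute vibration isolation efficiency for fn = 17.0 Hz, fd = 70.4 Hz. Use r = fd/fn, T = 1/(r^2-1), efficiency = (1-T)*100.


r = 70.4 / 17.0 = 4.14118
r^2 - 1 = 4.14118^2 - 1 = 16.1494
T = 1/16.1494 = 0.0619218
Efficiency = (1 - 0.0619218)*100 = 93.808 %


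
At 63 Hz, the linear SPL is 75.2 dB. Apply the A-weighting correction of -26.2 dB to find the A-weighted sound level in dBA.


A-weighting table: 63 Hz -> -26.2 dB correction
SPL_A = SPL + correction = 75.2 + (-26.2) = 49 dBA


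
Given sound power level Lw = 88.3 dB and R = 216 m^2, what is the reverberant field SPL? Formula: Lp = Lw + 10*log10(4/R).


4/R = 4/216 = 0.0185185
Lp = 88.3 + 10*log10(0.0185185) = 70.976 dB


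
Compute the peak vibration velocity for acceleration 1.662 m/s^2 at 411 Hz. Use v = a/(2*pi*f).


omega = 2*pi*f = 2*pi*411 = 2582.39 rad/s
v = a / omega = 1.662 / 2582.39 = 0.00064359 m/s


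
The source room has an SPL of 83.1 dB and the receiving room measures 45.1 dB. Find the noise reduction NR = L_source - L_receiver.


NR = L_source - L_receiver (difference between source and receiving room levels)
NR = 83.1 - 45.1 = 38 dB


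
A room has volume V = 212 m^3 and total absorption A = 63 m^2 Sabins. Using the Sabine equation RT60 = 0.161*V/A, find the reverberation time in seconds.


RT60 = 0.161 * 212 / 63 = 0.54178 s


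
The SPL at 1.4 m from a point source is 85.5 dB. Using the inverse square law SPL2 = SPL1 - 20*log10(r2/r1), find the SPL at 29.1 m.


r2/r1 = 29.1/1.4 = 20.7857
Correction = 20*log10(20.7857) = 26.3553 dB
SPL2 = 85.5 - 26.3553 = 59.145 dB


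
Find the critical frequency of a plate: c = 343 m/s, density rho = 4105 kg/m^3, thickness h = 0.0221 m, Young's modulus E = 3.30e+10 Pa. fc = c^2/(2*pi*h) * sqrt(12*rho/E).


12*rho/E = 12*4105/3.30e+10 = 1.49273e-06
sqrt(12*rho/E) = sqrt(1.49273e-06) = 0.00122177
c^2/(2*pi*h) = 343^2/(2*pi*0.0221) = 847259
fc = 847259 * 0.00122177 = 1035.2 Hz


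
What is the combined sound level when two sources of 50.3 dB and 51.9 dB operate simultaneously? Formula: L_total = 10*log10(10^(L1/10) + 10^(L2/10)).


10^(50.3/10) = 107152
10^(51.9/10) = 154882
Sum = 107152 + 154882 = 262034
L_total = 10*log10(262034) = 54.184 dB


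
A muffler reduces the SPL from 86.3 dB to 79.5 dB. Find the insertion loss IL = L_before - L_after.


Insertion loss = SPL without muffler - SPL with muffler
IL = 86.3 - 79.5 = 6.8 dB


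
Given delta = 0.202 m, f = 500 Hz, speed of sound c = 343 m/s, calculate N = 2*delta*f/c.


N = 2*delta*f/c = 2*delta/lambda, where lambda = c/f
lambda = 343 / 500 = 0.686 m
N = 2 * 0.202 / 0.686 = 0.58892


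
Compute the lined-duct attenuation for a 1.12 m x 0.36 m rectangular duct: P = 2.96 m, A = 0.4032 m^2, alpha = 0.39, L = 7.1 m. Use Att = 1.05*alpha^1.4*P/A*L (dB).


alpha^1.4 = 0.39^1.4 = 0.267603
Attenuation rate = 1.05 * alpha^1.4 * P / A
= 1.05 * 0.267603 * 2.96 / 0.4032 = 2.06277 dB/m
Total Att = 2.06277 * 7.1 = 14.646 dB


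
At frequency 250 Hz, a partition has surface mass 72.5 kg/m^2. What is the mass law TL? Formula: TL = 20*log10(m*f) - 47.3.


m * f = 72.5 * 250 = 18125
20*log10(18125) = 85.1656 dB
TL = 85.1656 - 47.3 = 37.866 dB


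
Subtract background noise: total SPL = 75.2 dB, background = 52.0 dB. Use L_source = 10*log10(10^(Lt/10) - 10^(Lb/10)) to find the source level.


10^(75.2/10) = 3.31131e+07
10^(52.0/10) = 158489
Difference = 3.31131e+07 - 158489 = 3.29546e+07
L_source = 10*log10(3.29546e+07) = 75.179 dB


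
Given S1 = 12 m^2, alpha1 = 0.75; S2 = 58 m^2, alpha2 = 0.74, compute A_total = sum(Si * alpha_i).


12 * 0.75 = 9
58 * 0.74 = 42.92
A_total = 9 + 42.92 = 51.92 m^2


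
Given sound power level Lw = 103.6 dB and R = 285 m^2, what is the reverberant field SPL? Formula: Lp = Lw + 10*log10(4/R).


4/R = 4/285 = 0.0140351
Lp = 103.6 + 10*log10(0.0140351) = 85.072 dB


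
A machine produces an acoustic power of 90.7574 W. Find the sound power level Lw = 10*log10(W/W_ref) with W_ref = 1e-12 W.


W / W_ref = 90.7574 / 1e-12 = 9.07574e+13
Lw = 10 * log10(9.07574e+13) = 139.58 dB


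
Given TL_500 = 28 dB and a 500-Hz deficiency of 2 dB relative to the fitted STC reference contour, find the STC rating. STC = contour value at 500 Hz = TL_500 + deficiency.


By ASTM E413, STC = value of the fitted reference contour at 500 Hz.
Contour value at 500 Hz = TL_500 + deficiency = 28 + 2 = 30
STC = 30


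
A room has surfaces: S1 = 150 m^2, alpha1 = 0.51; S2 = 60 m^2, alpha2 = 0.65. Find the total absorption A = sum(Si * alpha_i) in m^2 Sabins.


150 * 0.51 = 76.5
60 * 0.65 = 39
A_total = 76.5 + 39 = 115.5 m^2


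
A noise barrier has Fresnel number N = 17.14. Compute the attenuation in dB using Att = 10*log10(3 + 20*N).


3 + 20*N = 3 + 20*17.14 = 345.8
Att = 10*log10(345.8) = 25.388 dB


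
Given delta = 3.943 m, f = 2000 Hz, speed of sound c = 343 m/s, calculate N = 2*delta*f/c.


N = 2*delta*f/c = 2*delta/lambda, where lambda = c/f
lambda = 343 / 2000 = 0.1715 m
N = 2 * 3.943 / 0.1715 = 45.983


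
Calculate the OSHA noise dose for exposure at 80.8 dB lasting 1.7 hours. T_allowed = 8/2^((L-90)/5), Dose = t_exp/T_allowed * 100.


T_allowed = 8 / 2^((80.8 - 90)/5) = 28.6408 hr
Dose = 1.7 / 28.6408 * 100 = 5.9356 %


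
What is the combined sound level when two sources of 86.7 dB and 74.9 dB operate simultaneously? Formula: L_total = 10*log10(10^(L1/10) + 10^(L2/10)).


10^(86.7/10) = 4.67735e+08
10^(74.9/10) = 3.0903e+07
Sum = 4.67735e+08 + 3.0903e+07 = 4.98638e+08
L_total = 10*log10(4.98638e+08) = 86.978 dB


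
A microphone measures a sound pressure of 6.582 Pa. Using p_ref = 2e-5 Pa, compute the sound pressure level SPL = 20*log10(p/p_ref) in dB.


p / p_ref = 6.582 / 2e-5 = 329100
SPL = 20 * log10(329100) = 110.35 dB


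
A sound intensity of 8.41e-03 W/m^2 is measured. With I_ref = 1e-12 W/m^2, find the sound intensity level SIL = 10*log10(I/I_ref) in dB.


I / I_ref = 8.41e-03 / 1e-12 = 8.41e+09
SIL = 10 * log10(8.41e+09) = 99.248 dB


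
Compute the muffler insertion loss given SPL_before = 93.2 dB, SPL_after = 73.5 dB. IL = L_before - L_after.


Insertion loss = SPL without muffler - SPL with muffler
IL = 93.2 - 73.5 = 19.7 dB


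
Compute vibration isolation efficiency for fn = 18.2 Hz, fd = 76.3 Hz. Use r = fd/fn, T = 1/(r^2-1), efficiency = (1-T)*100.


r = 76.3 / 18.2 = 4.19231
r^2 - 1 = 4.19231^2 - 1 = 16.5755
T = 1/16.5755 = 0.06033
Efficiency = (1 - 0.06033)*100 = 93.967 %


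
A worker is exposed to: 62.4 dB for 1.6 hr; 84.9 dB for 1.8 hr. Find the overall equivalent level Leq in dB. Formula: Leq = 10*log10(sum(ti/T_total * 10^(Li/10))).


T_total = 1.6 + 1.8 = 3.4 hr
(1.6/3.4) * 10^(62.4/10) = 817789
(1.8/3.4) * 10^(84.9/10) = 1.63604e+08
Sum = 817789 + 1.63604e+08 = 1.64422e+08
Leq = 10*log10(1.64422e+08) = 82.16 dB


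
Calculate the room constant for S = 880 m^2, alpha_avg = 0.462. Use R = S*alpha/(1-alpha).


R = 880 * 0.462 / (1 - 0.462) = 755.69 m^2


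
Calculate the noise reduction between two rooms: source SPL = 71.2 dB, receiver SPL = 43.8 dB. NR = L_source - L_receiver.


NR = L_source - L_receiver (difference between source and receiving room levels)
NR = 71.2 - 43.8 = 27.4 dB


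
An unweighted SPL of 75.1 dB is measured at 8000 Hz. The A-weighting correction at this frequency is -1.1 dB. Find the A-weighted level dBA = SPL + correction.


A-weighting table: 8000 Hz -> -1.1 dB correction
SPL_A = SPL + correction = 75.1 + (-1.1) = 74 dBA


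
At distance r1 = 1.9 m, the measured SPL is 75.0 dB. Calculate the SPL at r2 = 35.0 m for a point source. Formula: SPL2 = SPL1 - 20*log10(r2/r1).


r2/r1 = 35.0/1.9 = 18.4211
Correction = 20*log10(18.4211) = 25.3063 dB
SPL2 = 75.0 - 25.3063 = 49.694 dB


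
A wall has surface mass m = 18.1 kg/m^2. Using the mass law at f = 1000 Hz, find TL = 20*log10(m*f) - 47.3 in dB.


m * f = 18.1 * 1000 = 18100
20*log10(18100) = 85.1536 dB
TL = 85.1536 - 47.3 = 37.854 dB


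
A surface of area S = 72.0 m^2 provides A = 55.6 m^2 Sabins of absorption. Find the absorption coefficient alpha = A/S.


Absorption coefficient = absorbed power / incident power
alpha = A / S = 55.6 / 72.0 = 0.77222


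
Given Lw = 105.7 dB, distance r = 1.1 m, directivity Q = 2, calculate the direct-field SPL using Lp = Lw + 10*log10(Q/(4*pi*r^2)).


4*pi*r^2 = 4*pi*1.1^2 = 15.2053 m^2
Q / (4*pi*r^2) = 2 / 15.2053 = 0.131533
Lp = 105.7 + 10*log10(0.131533) = 96.89 dB


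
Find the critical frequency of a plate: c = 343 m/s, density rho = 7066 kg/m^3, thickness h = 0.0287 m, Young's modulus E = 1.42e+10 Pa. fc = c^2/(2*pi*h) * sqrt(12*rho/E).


12*rho/E = 12*7066/1.42e+10 = 5.97127e-06
sqrt(12*rho/E) = sqrt(5.97127e-06) = 0.00244362
c^2/(2*pi*h) = 343^2/(2*pi*0.0287) = 652419
fc = 652419 * 0.00244362 = 1594.3 Hz


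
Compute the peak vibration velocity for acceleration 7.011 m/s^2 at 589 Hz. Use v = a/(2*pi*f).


omega = 2*pi*f = 2*pi*589 = 3700.8 rad/s
v = a / omega = 7.011 / 3700.8 = 0.0018945 m/s


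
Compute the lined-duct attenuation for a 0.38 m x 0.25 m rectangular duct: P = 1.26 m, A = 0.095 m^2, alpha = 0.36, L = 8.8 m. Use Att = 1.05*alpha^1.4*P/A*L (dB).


alpha^1.4 = 0.36^1.4 = 0.239234
Attenuation rate = 1.05 * alpha^1.4 * P / A
= 1.05 * 0.239234 * 1.26 / 0.095 = 3.33165 dB/m
Total Att = 3.33165 * 8.8 = 29.319 dB


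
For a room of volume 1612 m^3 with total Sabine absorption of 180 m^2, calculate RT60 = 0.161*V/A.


RT60 = 0.161 * 1612 / 180 = 1.4418 s


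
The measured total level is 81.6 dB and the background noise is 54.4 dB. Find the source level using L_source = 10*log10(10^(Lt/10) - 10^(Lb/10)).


10^(81.6/10) = 1.44544e+08
10^(54.4/10) = 275423
Difference = 1.44544e+08 - 275423 = 1.44269e+08
L_source = 10*log10(1.44269e+08) = 81.592 dB


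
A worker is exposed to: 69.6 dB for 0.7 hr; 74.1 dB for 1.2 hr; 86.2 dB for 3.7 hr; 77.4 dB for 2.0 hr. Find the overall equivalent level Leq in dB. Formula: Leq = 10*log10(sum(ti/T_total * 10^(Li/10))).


T_total = 0.7 + 1.2 + 3.7 + 2.0 = 7.6 hr
(0.7/7.6) * 10^(69.6/10) = 840010
(1.2/7.6) * 10^(74.1/10) = 4.05852e+06
(3.7/7.6) * 10^(86.2/10) = 2.0295e+08
(2.0/7.6) * 10^(77.4/10) = 1.44616e+07
Sum = 840010 + 4.05852e+06 + 2.0295e+08 + 1.44616e+07 = 2.2231e+08
Leq = 10*log10(2.2231e+08) = 83.47 dB


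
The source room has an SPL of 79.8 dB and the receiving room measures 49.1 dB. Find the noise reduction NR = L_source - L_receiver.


NR = L_source - L_receiver (difference between source and receiving room levels)
NR = 79.8 - 49.1 = 30.7 dB


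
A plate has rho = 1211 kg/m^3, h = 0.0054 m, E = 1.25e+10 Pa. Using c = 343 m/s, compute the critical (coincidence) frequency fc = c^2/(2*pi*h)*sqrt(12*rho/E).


12*rho/E = 12*1211/1.25e+10 = 1.16256e-06
sqrt(12*rho/E) = sqrt(1.16256e-06) = 0.00107822
c^2/(2*pi*h) = 343^2/(2*pi*0.0054) = 3.46749e+06
fc = 3.46749e+06 * 0.00107822 = 3738.7 Hz


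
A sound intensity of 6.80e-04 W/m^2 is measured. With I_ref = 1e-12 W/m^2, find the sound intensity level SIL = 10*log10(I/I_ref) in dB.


I / I_ref = 6.80e-04 / 1e-12 = 6.8e+08
SIL = 10 * log10(6.8e+08) = 88.325 dB


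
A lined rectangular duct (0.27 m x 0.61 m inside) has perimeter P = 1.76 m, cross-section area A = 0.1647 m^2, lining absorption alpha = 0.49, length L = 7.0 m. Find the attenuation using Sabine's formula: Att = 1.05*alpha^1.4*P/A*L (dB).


alpha^1.4 = 0.49^1.4 = 0.368362
Attenuation rate = 1.05 * alpha^1.4 * P / A
= 1.05 * 0.368362 * 1.76 / 0.1647 = 4.13317 dB/m
Total Att = 4.13317 * 7.0 = 28.932 dB


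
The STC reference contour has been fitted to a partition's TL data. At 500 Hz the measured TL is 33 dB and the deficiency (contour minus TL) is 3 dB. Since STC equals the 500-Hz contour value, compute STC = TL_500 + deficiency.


By ASTM E413, STC = value of the fitted reference contour at 500 Hz.
Contour value at 500 Hz = TL_500 + deficiency = 33 + 3 = 36
STC = 36


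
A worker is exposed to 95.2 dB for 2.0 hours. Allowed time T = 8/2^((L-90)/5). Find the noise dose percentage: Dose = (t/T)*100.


T_allowed = 8 / 2^((95.2 - 90)/5) = 3.89062 hr
Dose = 2.0 / 3.89062 * 100 = 51.406 %


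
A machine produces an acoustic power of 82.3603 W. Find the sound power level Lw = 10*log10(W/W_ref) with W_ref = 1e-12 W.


W / W_ref = 82.3603 / 1e-12 = 8.23603e+13
Lw = 10 * log10(8.23603e+13) = 139.16 dB


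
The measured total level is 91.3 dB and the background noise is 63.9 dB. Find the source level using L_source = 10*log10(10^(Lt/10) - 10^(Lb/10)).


10^(91.3/10) = 1.34896e+09
10^(63.9/10) = 2.45471e+06
Difference = 1.34896e+09 - 2.45471e+06 = 1.34651e+09
L_source = 10*log10(1.34651e+09) = 91.292 dB


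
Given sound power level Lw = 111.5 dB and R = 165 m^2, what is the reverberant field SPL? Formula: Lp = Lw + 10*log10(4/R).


4/R = 4/165 = 0.0242424
Lp = 111.5 + 10*log10(0.0242424) = 95.346 dB


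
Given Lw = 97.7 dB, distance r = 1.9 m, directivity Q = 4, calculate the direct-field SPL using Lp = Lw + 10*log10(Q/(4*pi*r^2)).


4*pi*r^2 = 4*pi*1.9^2 = 45.3646 m^2
Q / (4*pi*r^2) = 4 / 45.3646 = 0.0881745
Lp = 97.7 + 10*log10(0.0881745) = 87.153 dB


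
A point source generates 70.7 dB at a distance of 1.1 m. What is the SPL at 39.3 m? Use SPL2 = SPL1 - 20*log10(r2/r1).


r2/r1 = 39.3/1.1 = 35.7273
Correction = 20*log10(35.7273) = 31.06 dB
SPL2 = 70.7 - 31.06 = 39.64 dB
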